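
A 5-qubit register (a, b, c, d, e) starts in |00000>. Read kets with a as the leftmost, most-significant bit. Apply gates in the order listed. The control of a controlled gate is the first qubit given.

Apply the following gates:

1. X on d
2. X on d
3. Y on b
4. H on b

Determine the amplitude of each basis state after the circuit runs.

After the circuit, the state carries amplitude sqrt(2)*I/2 on |00000>, -sqrt(2)*I/2 on |01000>, and 0 on every other basis state.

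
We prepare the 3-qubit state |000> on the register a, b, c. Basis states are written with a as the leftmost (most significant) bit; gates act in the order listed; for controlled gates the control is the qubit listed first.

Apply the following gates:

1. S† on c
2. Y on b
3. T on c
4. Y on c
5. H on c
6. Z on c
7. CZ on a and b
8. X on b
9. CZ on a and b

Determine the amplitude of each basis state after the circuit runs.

The resulting statevector has amplitude -sqrt(2)/2 on |000>, -sqrt(2)/2 on |001>, and 0 on every other basis state.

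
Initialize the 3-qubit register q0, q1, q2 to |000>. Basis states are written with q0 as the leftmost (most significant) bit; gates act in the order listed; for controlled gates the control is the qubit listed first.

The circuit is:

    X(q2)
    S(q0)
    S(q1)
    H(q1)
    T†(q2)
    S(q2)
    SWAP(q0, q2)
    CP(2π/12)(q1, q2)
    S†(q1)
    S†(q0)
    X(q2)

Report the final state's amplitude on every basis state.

The final amplitudes are -sqrt(2)*exp(3*I*pi/4)/2 on |101>, -sqrt(2)*exp(I*pi/4)/2 on |111>, and 0 on every other basis state.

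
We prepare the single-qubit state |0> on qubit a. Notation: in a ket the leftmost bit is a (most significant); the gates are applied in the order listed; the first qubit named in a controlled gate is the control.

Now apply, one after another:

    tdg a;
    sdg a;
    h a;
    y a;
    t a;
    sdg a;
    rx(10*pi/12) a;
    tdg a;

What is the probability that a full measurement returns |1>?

A full measurement returns |1> with probability 1/2 - sqrt(2)/8.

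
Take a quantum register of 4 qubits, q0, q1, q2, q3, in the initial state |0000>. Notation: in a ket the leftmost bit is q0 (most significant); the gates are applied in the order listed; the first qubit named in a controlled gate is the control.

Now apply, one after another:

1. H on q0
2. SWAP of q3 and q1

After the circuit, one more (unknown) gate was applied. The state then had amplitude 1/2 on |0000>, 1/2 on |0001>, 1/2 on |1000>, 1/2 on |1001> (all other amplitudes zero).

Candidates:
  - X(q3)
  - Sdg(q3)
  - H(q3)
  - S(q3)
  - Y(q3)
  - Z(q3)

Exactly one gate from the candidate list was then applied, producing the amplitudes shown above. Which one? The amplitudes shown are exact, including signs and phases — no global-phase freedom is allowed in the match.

It was H(q3) that produced the state shown.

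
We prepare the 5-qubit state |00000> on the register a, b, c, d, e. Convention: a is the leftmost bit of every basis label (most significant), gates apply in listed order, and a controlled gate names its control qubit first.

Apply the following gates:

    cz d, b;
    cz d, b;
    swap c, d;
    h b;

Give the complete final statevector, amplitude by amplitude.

The final amplitudes are sqrt(2)/2 on |00000>, sqrt(2)/2 on |01000>, and 0 on every other basis state. Key observation: gates 1-2 undo each other exactly, leaving only the rest of the circuit to track.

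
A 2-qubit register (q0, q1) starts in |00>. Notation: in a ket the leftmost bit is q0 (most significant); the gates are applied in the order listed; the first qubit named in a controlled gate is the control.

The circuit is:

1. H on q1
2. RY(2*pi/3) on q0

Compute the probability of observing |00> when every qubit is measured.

A full measurement returns |00> with probability 1/8.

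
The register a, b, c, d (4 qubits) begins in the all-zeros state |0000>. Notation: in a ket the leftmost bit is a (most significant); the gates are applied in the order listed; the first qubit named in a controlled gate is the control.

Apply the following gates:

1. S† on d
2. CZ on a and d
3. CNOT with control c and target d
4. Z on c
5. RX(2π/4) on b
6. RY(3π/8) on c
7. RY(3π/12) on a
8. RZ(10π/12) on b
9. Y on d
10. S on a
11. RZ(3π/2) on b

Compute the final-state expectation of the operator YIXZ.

The expectation value of YIXZ is -4*sqrt(1/2 - sqrt(2)/4)*sqrt(sqrt(2)/4 + 1/2)*sin(3*pi/16)*cos(3*pi/16).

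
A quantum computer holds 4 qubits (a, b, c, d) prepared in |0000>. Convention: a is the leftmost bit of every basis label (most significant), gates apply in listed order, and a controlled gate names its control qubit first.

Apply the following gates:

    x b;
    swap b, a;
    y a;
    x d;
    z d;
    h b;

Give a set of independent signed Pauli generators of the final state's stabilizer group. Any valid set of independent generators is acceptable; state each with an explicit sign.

The stabilizer group can be generated by +IXII, +ZIII, +IIZI, -IIIZ, among other valid generating sets.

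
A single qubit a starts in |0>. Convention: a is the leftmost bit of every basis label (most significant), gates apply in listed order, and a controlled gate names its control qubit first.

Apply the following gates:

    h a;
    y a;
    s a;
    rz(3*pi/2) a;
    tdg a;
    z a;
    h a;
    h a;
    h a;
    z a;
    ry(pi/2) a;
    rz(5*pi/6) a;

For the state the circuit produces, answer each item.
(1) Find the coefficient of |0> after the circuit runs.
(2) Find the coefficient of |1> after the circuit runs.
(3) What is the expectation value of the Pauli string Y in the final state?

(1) |0> carries amplitude sqrt(2)*exp(I*pi/3)/2 in the final state. Key observation: gates 8-9 undo each other exactly, leaving only the rest of the circuit to track.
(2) The amplitude on |1> is sqrt(2)*exp(11*I*pi/12)/2.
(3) The observable Y averages to sqrt(2)/4 + sqrt(6)/4.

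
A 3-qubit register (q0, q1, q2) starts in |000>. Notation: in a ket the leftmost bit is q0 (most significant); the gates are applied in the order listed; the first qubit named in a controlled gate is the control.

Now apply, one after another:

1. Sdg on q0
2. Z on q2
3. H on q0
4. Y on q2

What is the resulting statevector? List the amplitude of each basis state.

After the circuit, the state carries amplitude sqrt(2)*I/2 on |001>, sqrt(2)*I/2 on |101>, and 0 on every other basis state.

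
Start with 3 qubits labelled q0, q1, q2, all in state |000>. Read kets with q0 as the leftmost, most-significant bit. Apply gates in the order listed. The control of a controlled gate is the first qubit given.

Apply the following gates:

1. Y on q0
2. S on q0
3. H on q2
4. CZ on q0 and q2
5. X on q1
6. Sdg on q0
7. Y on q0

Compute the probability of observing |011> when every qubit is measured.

Outcome |011> occurs with probability 1/2.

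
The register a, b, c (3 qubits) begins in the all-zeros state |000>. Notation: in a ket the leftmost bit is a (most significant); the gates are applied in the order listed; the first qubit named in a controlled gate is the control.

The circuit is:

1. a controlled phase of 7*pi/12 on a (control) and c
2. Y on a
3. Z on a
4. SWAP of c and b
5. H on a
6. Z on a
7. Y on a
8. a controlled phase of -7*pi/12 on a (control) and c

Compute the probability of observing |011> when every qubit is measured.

A full measurement returns |011> with probability 0.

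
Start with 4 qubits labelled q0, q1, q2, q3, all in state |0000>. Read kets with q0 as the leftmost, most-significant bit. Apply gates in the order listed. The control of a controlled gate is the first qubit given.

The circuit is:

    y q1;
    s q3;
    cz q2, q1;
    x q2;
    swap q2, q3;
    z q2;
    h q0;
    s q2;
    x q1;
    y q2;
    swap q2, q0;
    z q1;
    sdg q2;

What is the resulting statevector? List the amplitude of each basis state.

The resulting statevector has amplitude -sqrt(2)/2 on |1001>, sqrt(2)*I/2 on |1011>, and 0 on every other basis state.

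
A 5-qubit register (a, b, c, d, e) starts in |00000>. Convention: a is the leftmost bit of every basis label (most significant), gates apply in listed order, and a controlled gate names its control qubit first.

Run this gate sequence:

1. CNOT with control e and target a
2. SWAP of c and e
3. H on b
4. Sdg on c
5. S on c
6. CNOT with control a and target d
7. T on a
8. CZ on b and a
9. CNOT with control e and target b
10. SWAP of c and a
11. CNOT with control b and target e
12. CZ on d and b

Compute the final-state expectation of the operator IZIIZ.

In the final state, IZIIZ has expectation 1.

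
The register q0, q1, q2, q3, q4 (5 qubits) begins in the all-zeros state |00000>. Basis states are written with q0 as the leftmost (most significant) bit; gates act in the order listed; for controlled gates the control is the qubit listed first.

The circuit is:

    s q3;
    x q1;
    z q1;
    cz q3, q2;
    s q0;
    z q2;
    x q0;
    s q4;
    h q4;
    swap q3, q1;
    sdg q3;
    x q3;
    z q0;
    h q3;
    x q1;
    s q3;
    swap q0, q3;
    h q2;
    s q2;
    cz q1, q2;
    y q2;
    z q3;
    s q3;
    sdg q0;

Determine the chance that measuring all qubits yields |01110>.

A full measurement returns |01110> with probability 1/8.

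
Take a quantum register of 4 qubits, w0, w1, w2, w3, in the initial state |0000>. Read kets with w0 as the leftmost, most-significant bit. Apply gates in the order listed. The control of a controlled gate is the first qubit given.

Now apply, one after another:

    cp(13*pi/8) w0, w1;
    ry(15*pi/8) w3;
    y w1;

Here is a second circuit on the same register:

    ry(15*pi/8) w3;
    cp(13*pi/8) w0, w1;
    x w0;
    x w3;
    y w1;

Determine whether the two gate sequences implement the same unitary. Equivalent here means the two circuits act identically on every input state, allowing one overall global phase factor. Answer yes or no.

No, they are not equivalent — no single phase factor reconciles the two unitaries.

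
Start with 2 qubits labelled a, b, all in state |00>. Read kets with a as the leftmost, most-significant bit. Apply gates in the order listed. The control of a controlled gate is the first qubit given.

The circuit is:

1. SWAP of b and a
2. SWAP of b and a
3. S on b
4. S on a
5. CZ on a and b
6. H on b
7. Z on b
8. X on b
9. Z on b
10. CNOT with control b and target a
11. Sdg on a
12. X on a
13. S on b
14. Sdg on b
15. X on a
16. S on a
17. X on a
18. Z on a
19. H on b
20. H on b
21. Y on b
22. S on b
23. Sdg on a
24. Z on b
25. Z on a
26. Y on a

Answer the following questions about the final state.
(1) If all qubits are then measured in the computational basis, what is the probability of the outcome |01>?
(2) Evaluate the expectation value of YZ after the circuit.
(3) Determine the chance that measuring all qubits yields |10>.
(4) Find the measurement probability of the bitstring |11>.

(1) Outcome |01> occurs with probability 1/2. Key observation: steps 11-16 multiply out to the identity, so the circuit reduces to the remaining gates.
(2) In the final state, YZ has expectation 0.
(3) A full measurement returns |10> with probability 1/2.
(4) Outcome |11> occurs with probability 0.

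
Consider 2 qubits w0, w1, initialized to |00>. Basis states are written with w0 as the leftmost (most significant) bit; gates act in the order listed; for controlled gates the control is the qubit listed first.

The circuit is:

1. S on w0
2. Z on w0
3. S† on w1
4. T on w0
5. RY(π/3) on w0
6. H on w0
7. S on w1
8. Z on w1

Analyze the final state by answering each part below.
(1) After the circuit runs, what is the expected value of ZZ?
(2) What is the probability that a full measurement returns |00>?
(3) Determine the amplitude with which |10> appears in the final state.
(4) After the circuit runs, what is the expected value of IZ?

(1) The observable ZZ averages to sqrt(3)/2.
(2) A full measurement returns |00> with probability sqrt(3)/4 + 1/2.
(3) The final state's coefficient on |10> equals -sqrt(2)/4 + sqrt(6)/4.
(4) The observable IZ averages to 1.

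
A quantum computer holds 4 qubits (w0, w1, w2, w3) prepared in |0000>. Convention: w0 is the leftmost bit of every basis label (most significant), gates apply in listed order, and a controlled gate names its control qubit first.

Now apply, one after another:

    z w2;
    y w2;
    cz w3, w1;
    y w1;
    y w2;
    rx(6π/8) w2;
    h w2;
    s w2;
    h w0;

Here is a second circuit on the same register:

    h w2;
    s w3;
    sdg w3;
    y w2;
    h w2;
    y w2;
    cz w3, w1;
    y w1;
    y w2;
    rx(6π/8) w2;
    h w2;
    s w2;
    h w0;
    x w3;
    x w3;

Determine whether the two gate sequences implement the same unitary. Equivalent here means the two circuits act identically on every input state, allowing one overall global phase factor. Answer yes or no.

No — the two circuits implement different unitaries, even allowing a global phase.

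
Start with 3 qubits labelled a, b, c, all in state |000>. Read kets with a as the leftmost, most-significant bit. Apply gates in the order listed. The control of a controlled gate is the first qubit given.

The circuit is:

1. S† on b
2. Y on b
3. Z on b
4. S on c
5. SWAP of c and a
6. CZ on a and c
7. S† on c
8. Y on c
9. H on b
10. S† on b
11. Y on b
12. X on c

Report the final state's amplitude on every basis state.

The resulting statevector has amplitude sqrt(2)/2 on |000>, sqrt(2)*I/2 on |010>, and 0 on every other basis state.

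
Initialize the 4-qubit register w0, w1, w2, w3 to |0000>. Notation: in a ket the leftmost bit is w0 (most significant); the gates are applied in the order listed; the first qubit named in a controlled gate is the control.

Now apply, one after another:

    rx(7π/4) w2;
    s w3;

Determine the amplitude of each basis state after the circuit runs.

The final amplitudes are -sqrt(sqrt(2) + 2)/2 on |0000>, -I*sqrt(2 - sqrt(2))/2 on |0010>, and 0 on every other basis state.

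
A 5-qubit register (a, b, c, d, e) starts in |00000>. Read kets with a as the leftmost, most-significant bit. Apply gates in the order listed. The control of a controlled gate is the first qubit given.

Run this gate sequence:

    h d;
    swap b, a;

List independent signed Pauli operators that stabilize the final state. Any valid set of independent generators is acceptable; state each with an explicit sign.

The final state is stabilized by the group generated by +IIIXI, +ZIIII, +IZIII, +IIZII, +IIIIZ; other independent generating sets are equally valid.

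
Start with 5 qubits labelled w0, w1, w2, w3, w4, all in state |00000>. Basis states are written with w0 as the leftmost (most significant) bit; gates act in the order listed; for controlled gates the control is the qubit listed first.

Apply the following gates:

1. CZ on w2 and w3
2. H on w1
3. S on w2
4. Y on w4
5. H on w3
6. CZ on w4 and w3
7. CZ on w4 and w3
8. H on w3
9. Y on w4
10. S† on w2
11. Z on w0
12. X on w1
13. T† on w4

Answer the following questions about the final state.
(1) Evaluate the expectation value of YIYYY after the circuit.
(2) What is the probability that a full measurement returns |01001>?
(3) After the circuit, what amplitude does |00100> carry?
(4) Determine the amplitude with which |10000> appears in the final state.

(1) The expectation value of YIYYY is 0. Key observation: steps 3-10 multiply out to the identity, so the circuit reduces to the remaining gates.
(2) The probability of measuring |01001> is 0.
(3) The amplitude on |00100> is 0.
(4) The amplitude on |10000> is 0.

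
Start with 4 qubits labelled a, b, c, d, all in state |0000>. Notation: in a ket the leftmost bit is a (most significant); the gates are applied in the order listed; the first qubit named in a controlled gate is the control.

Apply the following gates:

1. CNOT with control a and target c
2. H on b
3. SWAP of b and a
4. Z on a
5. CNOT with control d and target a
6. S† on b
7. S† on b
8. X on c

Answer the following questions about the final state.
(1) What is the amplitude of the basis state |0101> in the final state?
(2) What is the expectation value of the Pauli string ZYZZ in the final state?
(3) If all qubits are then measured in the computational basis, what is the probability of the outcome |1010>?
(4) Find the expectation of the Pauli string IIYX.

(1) |0101> carries amplitude 0 in the final state.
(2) In the final state, ZYZZ has expectation 0.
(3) The probability of measuring |1010> is 1/2.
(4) The expectation value of IIYX is 0.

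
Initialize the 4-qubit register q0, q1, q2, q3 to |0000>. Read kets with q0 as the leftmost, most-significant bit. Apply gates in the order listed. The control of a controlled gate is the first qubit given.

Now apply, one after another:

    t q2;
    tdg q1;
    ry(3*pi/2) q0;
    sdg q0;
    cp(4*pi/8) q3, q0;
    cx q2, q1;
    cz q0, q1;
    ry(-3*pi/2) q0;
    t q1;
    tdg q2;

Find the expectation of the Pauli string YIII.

The expectation value of YIII is 1.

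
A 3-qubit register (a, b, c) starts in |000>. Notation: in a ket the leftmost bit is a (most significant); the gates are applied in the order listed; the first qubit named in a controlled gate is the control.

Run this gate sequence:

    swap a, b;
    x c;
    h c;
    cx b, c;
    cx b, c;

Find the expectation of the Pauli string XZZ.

The observable XZZ averages to 0. Key observation: gates 4-5 undo each other exactly, leaving only the rest of the circuit to track.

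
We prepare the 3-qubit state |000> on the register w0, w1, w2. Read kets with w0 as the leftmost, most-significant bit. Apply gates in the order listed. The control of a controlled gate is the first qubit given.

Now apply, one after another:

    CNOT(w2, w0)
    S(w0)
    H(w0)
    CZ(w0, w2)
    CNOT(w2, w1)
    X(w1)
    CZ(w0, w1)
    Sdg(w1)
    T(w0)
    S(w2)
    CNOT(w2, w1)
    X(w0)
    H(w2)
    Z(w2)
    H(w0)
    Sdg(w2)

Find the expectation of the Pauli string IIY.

The expectation value of IIY is 1.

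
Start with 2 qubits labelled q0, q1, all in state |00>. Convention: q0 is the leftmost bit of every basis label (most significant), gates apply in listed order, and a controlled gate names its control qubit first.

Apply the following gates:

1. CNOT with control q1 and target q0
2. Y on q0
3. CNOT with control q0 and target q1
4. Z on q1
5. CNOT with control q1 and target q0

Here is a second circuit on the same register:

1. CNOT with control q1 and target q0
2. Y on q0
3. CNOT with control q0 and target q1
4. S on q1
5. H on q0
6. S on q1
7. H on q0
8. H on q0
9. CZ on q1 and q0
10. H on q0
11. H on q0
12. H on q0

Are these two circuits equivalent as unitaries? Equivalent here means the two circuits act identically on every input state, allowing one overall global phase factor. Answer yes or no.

Yes, they are equivalent — the unitaries differ by at most a global phase.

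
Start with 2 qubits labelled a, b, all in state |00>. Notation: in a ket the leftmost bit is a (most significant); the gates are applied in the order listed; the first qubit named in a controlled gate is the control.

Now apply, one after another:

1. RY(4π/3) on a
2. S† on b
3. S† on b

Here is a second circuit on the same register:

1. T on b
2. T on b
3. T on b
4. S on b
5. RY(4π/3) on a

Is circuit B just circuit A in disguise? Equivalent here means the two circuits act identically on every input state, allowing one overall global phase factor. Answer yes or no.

No, they are not equivalent — no single phase factor reconciles the two unitaries.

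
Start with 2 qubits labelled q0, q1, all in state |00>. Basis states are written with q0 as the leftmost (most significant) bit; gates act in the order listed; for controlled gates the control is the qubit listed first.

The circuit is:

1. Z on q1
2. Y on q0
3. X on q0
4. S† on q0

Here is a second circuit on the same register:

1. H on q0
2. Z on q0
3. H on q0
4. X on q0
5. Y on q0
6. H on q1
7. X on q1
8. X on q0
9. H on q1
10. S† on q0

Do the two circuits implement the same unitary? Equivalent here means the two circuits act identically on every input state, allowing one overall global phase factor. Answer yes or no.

Yes — the two circuits implement the same unitary up to a global phase.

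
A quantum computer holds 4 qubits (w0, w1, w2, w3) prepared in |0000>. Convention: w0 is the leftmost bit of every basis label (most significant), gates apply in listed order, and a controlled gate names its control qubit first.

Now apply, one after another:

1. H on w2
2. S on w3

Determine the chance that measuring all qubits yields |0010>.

Outcome |0010> occurs with probability 1/2.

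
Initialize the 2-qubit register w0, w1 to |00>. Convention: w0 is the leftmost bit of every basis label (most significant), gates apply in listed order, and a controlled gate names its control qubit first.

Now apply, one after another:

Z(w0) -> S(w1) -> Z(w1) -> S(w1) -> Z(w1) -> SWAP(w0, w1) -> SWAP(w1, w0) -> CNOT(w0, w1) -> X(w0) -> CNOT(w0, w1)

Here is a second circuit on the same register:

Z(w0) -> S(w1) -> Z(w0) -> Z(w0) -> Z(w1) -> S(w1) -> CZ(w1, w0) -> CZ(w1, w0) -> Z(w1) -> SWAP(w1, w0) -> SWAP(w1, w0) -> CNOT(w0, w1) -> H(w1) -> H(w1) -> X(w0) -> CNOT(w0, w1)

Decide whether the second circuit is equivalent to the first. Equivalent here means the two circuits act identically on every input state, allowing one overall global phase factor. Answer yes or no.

Yes, they are equivalent — the unitaries differ by at most a global phase.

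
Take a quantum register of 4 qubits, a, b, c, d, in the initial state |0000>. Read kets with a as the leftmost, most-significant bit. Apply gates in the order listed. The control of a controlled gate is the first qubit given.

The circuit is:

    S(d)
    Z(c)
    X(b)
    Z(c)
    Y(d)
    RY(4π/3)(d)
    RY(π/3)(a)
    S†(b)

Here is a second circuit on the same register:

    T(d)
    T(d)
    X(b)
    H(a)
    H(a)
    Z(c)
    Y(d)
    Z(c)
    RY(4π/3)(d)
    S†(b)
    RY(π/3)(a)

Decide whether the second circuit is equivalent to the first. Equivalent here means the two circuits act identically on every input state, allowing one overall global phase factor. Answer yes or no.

Yes — the two circuits implement the same unitary up to a global phase.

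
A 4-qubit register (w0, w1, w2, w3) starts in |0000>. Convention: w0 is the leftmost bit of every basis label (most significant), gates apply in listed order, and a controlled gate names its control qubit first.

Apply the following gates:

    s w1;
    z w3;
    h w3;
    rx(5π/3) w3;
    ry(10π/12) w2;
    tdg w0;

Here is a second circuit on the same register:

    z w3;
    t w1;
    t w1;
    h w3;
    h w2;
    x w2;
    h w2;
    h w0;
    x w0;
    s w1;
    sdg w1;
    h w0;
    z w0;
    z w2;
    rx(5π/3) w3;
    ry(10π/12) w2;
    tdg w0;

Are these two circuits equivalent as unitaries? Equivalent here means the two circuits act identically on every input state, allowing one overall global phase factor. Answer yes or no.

Yes, they are equivalent — the unitaries differ by at most a global phase.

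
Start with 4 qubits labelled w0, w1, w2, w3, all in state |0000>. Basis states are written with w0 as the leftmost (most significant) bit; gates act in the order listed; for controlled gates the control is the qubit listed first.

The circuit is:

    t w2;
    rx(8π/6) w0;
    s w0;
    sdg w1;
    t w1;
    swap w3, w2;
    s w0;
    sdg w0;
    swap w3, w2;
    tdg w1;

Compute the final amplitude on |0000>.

|0000> carries amplitude -1/2 in the final state. Key observation: the block from step 5 through step 10 cancels to the identity and can be dropped.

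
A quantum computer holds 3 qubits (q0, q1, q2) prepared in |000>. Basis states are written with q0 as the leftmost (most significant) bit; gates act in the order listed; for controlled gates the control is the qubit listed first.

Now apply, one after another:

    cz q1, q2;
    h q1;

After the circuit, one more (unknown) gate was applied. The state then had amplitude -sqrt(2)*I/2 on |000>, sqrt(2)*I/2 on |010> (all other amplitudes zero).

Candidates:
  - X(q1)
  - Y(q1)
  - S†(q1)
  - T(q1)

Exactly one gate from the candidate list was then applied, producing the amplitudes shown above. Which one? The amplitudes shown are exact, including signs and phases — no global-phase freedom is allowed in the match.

The applied gate was Y(q1).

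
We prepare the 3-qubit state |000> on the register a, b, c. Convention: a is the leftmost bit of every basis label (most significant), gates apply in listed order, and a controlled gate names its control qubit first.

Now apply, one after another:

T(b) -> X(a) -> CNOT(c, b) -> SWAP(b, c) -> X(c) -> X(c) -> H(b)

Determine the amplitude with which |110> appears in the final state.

The amplitude on |110> is sqrt(2)/2. Key observation: gates 5-6 undo each other exactly, leaving only the rest of the circuit to track.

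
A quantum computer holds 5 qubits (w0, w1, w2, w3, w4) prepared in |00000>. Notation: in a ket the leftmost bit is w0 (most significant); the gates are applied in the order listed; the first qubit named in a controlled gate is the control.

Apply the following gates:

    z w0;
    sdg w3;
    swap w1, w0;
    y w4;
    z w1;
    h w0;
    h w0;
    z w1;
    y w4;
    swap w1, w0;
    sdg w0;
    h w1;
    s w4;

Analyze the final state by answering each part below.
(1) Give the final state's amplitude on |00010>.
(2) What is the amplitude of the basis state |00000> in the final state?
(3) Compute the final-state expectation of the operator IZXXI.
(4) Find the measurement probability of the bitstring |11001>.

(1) |00010> carries amplitude 0 in the final state.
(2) |00000> carries amplitude sqrt(2)/2 in the final state.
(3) The observable IZXXI averages to 0.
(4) A full measurement returns |11001> with probability 0.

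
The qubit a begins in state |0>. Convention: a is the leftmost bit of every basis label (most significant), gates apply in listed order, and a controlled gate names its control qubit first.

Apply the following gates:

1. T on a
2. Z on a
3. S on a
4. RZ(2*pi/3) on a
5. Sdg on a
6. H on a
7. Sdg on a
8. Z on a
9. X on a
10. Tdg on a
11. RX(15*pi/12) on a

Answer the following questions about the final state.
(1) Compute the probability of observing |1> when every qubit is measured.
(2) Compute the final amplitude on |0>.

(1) A full measurement returns |1> with probability 1/4.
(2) The amplitude on |0> is sqrt(2)*(-sqrt(2 - sqrt(2))*exp(I*pi/6) + sqrt(sqrt(2) + 2)*exp(11*I*pi/12))/4.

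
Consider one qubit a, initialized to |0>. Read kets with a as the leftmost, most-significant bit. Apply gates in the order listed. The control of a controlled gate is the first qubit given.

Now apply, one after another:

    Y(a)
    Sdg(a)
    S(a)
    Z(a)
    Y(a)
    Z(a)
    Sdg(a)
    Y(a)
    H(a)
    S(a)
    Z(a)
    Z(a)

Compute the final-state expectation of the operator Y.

In the final state, Y has expectation -1.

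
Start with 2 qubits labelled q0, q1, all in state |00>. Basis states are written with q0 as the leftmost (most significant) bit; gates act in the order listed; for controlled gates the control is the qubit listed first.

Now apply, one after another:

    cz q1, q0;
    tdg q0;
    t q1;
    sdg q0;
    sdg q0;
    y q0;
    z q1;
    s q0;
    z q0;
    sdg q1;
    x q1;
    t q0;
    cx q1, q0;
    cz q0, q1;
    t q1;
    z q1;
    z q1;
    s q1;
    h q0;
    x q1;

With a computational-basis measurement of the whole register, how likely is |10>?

The probability of measuring |10> is 1/2.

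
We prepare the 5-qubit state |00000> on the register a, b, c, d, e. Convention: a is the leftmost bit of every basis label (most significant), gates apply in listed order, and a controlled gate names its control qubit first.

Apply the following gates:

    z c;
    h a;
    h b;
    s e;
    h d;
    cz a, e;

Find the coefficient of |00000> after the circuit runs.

The amplitude on |00000> is sqrt(2)/4.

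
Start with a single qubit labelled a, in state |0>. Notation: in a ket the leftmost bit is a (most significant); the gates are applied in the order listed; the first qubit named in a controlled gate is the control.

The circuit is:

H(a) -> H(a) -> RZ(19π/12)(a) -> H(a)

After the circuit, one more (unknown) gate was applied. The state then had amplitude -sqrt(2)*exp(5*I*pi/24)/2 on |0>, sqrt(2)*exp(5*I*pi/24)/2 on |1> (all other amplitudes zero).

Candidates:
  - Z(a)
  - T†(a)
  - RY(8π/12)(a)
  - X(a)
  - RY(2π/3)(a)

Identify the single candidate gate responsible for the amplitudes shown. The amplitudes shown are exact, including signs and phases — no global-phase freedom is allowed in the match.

The applied gate was Z(a). Key observation: steps 1-2 multiply out to the identity, so the circuit reduces to the remaining gates.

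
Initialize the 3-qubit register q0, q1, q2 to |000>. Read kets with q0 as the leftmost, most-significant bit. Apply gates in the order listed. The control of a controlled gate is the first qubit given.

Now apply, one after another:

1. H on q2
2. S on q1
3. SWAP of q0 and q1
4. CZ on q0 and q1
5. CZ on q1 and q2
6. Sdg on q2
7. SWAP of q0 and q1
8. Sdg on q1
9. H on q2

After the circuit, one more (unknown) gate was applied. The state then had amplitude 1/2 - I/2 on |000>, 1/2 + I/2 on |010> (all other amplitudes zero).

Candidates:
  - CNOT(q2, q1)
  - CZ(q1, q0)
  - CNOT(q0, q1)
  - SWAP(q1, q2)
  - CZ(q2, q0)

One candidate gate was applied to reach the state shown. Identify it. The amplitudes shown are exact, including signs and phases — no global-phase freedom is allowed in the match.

It was SWAP(q1, q2) that produced the state shown.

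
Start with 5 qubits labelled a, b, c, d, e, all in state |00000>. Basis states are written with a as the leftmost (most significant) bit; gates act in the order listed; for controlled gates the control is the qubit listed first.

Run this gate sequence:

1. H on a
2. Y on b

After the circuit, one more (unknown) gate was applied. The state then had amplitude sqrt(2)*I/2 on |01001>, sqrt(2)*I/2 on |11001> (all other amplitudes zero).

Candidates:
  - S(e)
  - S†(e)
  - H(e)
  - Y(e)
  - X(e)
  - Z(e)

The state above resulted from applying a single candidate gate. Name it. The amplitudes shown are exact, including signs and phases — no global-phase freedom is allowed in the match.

The unique candidate consistent with the amplitudes is X(e).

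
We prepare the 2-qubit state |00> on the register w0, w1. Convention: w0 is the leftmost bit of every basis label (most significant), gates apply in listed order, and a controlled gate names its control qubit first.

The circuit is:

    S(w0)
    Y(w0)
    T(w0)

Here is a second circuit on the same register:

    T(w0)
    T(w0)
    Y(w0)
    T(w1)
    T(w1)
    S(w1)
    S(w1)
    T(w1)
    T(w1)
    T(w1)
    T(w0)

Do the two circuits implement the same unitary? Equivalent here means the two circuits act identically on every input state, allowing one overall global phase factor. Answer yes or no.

No — the two circuits implement different unitaries, even allowing a global phase.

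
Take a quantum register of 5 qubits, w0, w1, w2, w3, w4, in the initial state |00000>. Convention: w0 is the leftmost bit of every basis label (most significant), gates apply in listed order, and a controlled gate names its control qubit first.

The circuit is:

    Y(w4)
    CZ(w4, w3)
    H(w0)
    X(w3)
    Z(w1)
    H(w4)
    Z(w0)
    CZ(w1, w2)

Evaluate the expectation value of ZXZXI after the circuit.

In the final state, ZXZXI has expectation 0.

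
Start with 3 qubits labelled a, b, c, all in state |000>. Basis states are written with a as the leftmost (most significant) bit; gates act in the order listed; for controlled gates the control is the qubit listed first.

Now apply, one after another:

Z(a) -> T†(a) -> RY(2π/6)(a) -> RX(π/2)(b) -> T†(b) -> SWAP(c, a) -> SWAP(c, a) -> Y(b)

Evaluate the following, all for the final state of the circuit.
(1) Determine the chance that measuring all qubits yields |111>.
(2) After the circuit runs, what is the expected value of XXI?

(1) A full measurement returns |111> with probability 0. Key observation: steps 6-7 multiply out to the identity, so the circuit reduces to the remaining gates.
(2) In the final state, XXI has expectation sqrt(6)/4.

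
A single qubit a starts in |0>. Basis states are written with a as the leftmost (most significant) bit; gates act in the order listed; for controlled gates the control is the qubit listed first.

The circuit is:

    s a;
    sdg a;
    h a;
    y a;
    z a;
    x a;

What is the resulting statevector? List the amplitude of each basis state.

After the circuit, the state carries amplitude -sqrt(2)*I/2 on |0>, -sqrt(2)*I/2 on |1>.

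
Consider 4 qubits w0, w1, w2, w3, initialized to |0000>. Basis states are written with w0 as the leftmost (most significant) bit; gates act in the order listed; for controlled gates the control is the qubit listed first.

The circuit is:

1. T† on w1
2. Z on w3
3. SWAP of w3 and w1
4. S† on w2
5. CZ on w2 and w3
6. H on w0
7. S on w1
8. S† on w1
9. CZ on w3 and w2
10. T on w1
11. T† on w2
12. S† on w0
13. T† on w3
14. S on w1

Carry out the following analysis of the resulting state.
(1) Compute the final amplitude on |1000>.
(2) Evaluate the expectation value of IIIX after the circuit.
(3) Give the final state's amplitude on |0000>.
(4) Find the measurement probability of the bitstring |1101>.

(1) The final state's coefficient on |1000> equals -sqrt(2)*I/2.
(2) The observable IIIX averages to 0.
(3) |0000> carries amplitude sqrt(2)/2 in the final state.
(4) Outcome |1101> occurs with probability 0.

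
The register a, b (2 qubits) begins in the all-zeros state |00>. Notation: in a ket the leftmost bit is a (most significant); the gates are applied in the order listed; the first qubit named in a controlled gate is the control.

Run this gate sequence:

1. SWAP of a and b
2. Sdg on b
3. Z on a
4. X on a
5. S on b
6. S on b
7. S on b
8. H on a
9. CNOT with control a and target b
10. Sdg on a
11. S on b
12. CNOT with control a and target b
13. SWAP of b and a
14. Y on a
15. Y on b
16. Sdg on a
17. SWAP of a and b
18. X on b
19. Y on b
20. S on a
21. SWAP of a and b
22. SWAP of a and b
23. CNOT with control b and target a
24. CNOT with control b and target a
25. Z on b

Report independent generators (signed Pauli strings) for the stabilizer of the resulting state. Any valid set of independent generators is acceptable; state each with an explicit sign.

The stabilizer group can be generated by +YI, -IZ, among other valid generating sets.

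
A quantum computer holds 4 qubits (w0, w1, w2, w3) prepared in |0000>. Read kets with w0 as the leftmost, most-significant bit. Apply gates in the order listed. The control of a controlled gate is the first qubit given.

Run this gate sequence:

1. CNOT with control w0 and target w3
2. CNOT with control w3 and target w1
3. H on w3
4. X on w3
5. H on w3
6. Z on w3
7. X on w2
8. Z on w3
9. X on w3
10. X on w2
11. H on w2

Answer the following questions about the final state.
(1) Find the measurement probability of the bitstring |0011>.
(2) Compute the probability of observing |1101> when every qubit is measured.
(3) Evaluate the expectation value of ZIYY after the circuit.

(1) A full measurement returns |0011> with probability 1/2. Key observation: steps 3-6 multiply out to the identity, so the circuit reduces to the remaining gates.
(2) Outcome |1101> occurs with probability 0.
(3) The observable ZIYY averages to 0.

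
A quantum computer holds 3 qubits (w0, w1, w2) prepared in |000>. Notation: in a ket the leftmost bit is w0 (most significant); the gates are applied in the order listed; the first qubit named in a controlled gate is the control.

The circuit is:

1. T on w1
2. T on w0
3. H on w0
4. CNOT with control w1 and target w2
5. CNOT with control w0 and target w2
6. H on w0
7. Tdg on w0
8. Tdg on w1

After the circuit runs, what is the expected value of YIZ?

In the final state, YIZ has expectation -sqrt(2)/2.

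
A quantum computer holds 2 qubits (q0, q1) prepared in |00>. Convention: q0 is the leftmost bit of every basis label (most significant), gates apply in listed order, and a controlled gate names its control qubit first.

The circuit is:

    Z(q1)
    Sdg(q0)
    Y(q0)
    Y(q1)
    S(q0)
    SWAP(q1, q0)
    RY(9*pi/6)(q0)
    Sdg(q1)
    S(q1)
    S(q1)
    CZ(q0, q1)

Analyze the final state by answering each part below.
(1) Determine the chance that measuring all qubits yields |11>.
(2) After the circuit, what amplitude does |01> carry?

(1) The probability of measuring |11> is 1/2.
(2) The amplitude on |01> is -sqrt(2)/2.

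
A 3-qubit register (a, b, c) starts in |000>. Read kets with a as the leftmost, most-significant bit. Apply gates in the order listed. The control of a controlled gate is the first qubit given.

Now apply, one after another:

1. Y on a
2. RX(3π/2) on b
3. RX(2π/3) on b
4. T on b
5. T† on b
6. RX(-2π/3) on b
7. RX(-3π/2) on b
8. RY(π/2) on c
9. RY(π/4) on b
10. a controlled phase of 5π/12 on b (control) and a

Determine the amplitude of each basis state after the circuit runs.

After the circuit, the state carries amplitude 0 on |000>, 0 on |001>, 0 on |010>, 0 on |011>, I*sqrt(2*sqrt(2) + 4)/4 on |100>, I*sqrt(2*sqrt(2) + 4)/4 on |101>, sqrt(4 - 2*sqrt(2))*exp(11*I*pi/12)/4 on |110>, sqrt(4 - 2*sqrt(2))*exp(11*I*pi/12)/4 on |111>. Key observation: gates 2-7 undo each other exactly, leaving only the rest of the circuit to track.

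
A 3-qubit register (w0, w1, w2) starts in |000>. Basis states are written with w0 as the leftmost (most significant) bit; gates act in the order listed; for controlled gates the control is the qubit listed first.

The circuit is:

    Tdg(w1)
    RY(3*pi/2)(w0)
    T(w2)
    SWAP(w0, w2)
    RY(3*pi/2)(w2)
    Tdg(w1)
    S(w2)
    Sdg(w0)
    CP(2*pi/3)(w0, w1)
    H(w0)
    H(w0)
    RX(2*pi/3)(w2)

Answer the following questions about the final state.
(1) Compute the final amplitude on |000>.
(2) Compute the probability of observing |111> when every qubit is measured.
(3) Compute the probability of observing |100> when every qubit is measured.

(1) |000> carries amplitude -sqrt(3)/2 in the final state.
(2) A full measurement returns |111> with probability 0.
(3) The probability of measuring |100> is 0.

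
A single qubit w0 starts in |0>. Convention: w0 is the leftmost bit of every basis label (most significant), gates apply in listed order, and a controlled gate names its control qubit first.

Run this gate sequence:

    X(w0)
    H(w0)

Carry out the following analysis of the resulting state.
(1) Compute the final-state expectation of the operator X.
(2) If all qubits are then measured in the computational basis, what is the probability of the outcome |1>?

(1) The observable X averages to -1.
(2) The probability of measuring |1> is 1/2.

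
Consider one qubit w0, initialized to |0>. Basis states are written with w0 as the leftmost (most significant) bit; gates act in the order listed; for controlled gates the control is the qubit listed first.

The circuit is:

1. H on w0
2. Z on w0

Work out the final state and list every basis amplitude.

The final amplitudes are sqrt(2)/2 on |0>, -sqrt(2)/2 on |1>.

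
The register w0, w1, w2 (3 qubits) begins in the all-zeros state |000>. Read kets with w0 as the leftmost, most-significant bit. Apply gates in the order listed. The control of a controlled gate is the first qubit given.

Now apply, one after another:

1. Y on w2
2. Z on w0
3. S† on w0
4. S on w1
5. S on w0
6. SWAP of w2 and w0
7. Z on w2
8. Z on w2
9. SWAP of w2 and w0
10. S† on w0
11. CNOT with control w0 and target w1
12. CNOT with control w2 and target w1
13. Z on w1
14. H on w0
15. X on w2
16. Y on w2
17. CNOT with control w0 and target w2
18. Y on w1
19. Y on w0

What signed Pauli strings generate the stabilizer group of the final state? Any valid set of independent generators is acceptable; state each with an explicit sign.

One valid set of independent stabilizer generators is -XIX, +ZIZ, +IZI (any independent generating set of the same group is equally correct). Key observation: the block from step 5 through step 10 cancels to the identity and can be dropped.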